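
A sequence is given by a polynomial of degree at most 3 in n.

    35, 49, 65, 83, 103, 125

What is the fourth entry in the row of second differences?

Δ: 14, 16, 18, 20, 22
Δ²: 2, 2, 2, 2

2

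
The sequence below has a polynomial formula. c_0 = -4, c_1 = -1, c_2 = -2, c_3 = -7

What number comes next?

3, -1, -5
-4, -4
Constant second difference = -4, so extend:
-5 − 4 = -9;  -7 − 9 = -16

-16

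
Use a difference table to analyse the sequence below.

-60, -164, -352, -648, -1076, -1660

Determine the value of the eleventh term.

-7760

First differences: -104, -188, -296, -428, -584
Second differences: -84, -108, -132, -156
Third differences: -24, -24, -24
The third differences are constant (-24).
-156 − 24 = -180;  -584 − 180 = -764;  -1660 − 764 = -2424
-180 − 24 = -204;  -764 − 204 = -968;  -2424 − 968 = -3392
-204 − 24 = -228;  -968 − 228 = -1196;  -3392 − 1196 = -4588
-228 − 24 = -252;  -1196 − 252 = -1448;  -4588 − 1448 = -6036
-252 − 24 = -276;  -1448 − 276 = -1724;  -6036 − 1724 = -7760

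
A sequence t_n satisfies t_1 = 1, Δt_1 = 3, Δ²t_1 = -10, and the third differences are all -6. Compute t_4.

Build the table forward from the leading diagonal:
D3: -6, -6, -6, -6
D2: -10, -16, -22, -28
D1: 3, -7, -23, -45
t: 1, 4, -3, -26

-26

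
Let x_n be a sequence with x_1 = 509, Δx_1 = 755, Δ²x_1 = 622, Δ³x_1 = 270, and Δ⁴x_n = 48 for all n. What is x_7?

20489

Build the table forward from the leading diagonal:
Δ⁴: 48  48  48  48  48  48  48
Δ³: 270  318  366  414  462  510  558
Δ²: 622  892  1210  1576  1990  2452  2962
Δ: 755  1377  2269  3479  5055  7045  9497
x: 509  1264  2641  4910  8389  13444  20489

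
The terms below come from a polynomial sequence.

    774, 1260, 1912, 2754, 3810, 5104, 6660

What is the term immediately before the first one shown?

486, 652, 842, 1056, 1294, 1556
166, 190, 214, 238, 262
24, 24, 24, 24
The third differences are constant at 24.
Work back: 166 − 24 = 142;  486 − 142 = 344;  774 − 344 = 430

430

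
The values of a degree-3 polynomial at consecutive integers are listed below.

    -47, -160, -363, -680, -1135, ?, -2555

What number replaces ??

-1752

Using the first 5 terms:
-113, -203, -317, -455
-90, -114, -138
-24, -24
Constant third difference = -24.
Extend forward: -138 − 24 = -162;  -455 − 162 = -617;  -1135 − 617 = -1752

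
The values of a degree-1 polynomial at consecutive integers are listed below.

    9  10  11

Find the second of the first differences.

1

Δ: 1, 1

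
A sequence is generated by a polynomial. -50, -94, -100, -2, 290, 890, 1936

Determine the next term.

3590

D1: -44 , -6 , 98 , 292 , 600 , 1046
D2: 38 , 104 , 194 , 308 , 446
D3: 66 , 90 , 114 , 138
D4: 24 , 24 , 24
Fourth differences constant at 24.
138 + 24 = 162;  446 + 162 = 608;  1046 + 608 = 1654;  1936 + 1654 = 3590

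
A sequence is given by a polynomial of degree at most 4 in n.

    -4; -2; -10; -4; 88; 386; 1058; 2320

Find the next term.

2 , -8 , 6 , 92 , 298 , 672 , 1262
-10 , 14 , 86 , 206 , 374 , 590
24 , 72 , 120 , 168 , 216
48 , 48 , 48 , 48
The fourth differences are constant (48).
216 + 48 = 264;  590 + 264 = 854;  1262 + 854 = 2116;  2320 + 2116 = 4436

4436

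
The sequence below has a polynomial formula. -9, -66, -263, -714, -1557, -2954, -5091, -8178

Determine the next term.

-12449

First differences: -57, -197, -451, -843, -1397, -2137, -3087
Second differences: -140, -254, -392, -554, -740, -950
Third differences: -114, -138, -162, -186, -210
Fourth differences: -24, -24, -24, -24
Constant fourth difference = -24, so extend:
-210 − 24 = -234;  -950 − 234 = -1184;  -3087 − 1184 = -4271;  -8178 − 4271 = -12449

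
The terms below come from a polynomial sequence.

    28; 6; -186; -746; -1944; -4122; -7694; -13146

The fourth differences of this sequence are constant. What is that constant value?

-72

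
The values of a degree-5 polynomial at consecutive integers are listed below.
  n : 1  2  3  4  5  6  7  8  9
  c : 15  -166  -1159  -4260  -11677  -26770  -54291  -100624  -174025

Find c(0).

-181, -993, -3101, -7417, -15093, -27521, -46333, -73401
-812, -2108, -4316, -7676, -12428, -18812, -27068
-1296, -2208, -3360, -4752, -6384, -8256
-912, -1152, -1392, -1632, -1872
-240, -240, -240, -240
The fifth differences are constant at -240.
Work back: -912 + 240 = -672;  -1296 + 672 = -624;  -812 + 624 = -188;  -181 + 188 = 7;  15 − 7 = 8

8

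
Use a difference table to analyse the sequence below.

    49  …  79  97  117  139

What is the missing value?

Using the last 4 terms:
D1: 18  20  22
D2: 2  2
Constant second difference = 2.
Extend backward: 18 − 2 = 16;  79 − 16 = 63

63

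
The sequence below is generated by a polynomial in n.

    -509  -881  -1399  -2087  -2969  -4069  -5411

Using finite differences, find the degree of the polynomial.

3

-372, -518, -688, -882, -1100, -1342
-146, -170, -194, -218, -242
-24, -24, -24, -24
The third differences are constant, so the polynomial has degree 3.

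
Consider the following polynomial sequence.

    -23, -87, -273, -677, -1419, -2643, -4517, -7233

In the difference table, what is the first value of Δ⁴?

-24

D1: -64, -186, -404, -742, -1224, -1874, -2716
D2: -122, -218, -338, -482, -650, -842
D3: -96, -120, -144, -168, -192
D4: -24, -24, -24, -24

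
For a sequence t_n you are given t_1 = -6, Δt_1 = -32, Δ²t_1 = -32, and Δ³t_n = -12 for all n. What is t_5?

-374

Build the table forward from the leading diagonal:
Third differences: -12  -12  -12  -12  -12
Second differences: -32  -44  -56  -68  -80
First differences: -32  -64  -108  -164  -232
t: -6  -38  -102  -210  -374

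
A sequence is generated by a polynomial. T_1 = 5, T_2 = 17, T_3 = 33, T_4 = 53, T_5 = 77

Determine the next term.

105

D1: 12 , 16 , 20 , 24
D2: 4 , 4 , 4
The second differences are constant (4).
24 + 4 = 28;  77 + 28 = 105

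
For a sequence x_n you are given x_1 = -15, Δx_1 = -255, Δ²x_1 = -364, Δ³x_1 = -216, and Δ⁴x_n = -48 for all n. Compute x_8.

-18684

Build the table forward from the leading diagonal:
Fourth differences: -48  -48  -48  -48  -48  -48  -48  -48
Third differences: -216  -264  -312  -360  -408  -456  -504  -552
Second differences: -364  -580  -844  -1156  -1516  -1924  -2380  -2884
First differences: -255  -619  -1199  -2043  -3199  -4715  -6639  -9019
x: -15  -270  -889  -2088  -4131  -7330  -12045  -18684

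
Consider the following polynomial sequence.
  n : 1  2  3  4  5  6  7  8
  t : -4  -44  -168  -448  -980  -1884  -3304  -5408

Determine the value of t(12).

D1: -40, -124, -280, -532, -904, -1420, -2104
D2: -84, -156, -252, -372, -516, -684
D3: -72, -96, -120, -144, -168
D4: -24, -24, -24, -24
The fourth differences are constant (-24).
-168 − 24 = -192;  -684 − 192 = -876;  -2104 − 876 = -2980;  -5408 − 2980 = -8388
-192 − 24 = -216;  -876 − 216 = -1092;  -2980 − 1092 = -4072;  -8388 − 4072 = -12460
-216 − 24 = -240;  -1092 − 240 = -1332;  -4072 − 1332 = -5404;  -12460 − 5404 = -17864
-240 − 24 = -264;  -1332 − 264 = -1596;  -5404 − 1596 = -7000;  -17864 − 7000 = -24864

-24864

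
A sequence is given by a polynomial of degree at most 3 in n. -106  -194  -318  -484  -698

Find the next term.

-966

First differences: -88  -124  -166  -214
Second differences: -36  -42  -48
Third differences: -6  -6
The third differences are constant (-6).
-48 − 6 = -54;  -214 − 54 = -268;  -698 − 268 = -966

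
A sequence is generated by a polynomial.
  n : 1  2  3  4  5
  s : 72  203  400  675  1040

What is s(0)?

-5

D1: 131, 197, 275, 365
D2: 66, 78, 90
D3: 12, 12
The third differences are constant at 12.
Work back: 66 − 12 = 54;  131 − 54 = 77;  72 − 77 = -5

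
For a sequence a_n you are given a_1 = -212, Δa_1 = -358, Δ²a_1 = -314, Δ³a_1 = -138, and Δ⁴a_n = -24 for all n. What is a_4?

-2366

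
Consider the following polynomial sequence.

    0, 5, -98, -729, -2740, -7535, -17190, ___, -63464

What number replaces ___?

-34573

Using the first 7 terms:
D1: 5  -103  -631  -2011  -4795  -9655
D2: -108  -528  -1380  -2784  -4860
D3: -420  -852  -1404  -2076
D4: -432  -552  -672
D5: -120  -120
Constant fifth difference = -120.
Extend forward: -672 − 120 = -792;  -2076 − 792 = -2868;  -4860 − 2868 = -7728;  -9655 − 7728 = -17383;  -17190 − 17383 = -34573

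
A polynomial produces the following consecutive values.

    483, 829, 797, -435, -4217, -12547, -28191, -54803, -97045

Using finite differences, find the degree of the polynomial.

5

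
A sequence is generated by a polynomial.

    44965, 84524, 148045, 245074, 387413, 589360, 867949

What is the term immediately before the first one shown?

21838

First differences: 39559  63521  97029  142339  201947  278589
Second differences: 23962  33508  45310  59608  76642
Third differences: 9546  11802  14298  17034
Fourth differences: 2256  2496  2736
Fifth differences: 240  240
The fifth differences are constant at 240.
Work back: 2256 − 240 = 2016;  9546 − 2016 = 7530;  23962 − 7530 = 16432;  39559 − 16432 = 23127;  44965 − 23127 = 21838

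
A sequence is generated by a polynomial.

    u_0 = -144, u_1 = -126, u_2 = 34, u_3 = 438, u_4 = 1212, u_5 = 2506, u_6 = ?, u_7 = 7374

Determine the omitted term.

4494

Using the first 6 terms:
First differences: 18  160  404  774  1294
Second differences: 142  244  370  520
Third differences: 102  126  150
Fourth differences: 24  24
Constant fourth difference = 24.
Extend forward: 150 + 24 = 174;  520 + 174 = 694;  1294 + 694 = 1988;  2506 + 1988 = 4494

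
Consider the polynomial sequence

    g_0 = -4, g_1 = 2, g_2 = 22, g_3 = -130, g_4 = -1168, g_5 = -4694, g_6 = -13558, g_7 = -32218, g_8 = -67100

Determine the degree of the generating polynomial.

First differences: 6, 20, -152, -1038, -3526, -8864, -18660, -34882
Second differences: 14, -172, -886, -2488, -5338, -9796, -16222
Third differences: -186, -714, -1602, -2850, -4458, -6426
Fourth differences: -528, -888, -1248, -1608, -1968
Fifth differences: -360, -360, -360, -360
The fifth differences are constant, so the polynomial has degree 5.

5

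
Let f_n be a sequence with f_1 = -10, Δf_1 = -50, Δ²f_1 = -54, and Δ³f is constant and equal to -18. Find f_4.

-340

Build the table forward from the leading diagonal:
Δ³: -18  -18  -18  -18
Δ²: -54  -72  -90  -108
Δ: -50  -104  -176  -266
f: -10  -60  -164  -340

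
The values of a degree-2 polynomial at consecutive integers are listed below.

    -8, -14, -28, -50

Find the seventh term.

First differences: -6 , -14 , -22
Second differences: -8 , -8
Constant second difference = -8, so extend:
-22 − 8 = -30;  -50 − 30 = -80
-30 − 8 = -38;  -80 − 38 = -118
-38 − 8 = -46;  -118 − 46 = -164

-164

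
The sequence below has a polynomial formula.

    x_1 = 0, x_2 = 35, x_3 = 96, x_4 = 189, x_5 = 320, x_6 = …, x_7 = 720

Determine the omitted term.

495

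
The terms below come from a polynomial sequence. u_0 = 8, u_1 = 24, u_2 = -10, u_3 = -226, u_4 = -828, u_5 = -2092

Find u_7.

-8070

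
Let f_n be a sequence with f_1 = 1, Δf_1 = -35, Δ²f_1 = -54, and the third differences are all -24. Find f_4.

-290

Build the table forward from the leading diagonal:
D3: -24, -24, -24, -24
D2: -54, -78, -102, -126
D1: -35, -89, -167, -269
f: 1, -34, -123, -290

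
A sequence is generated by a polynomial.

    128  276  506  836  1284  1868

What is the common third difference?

18

First differences: 148, 230, 330, 448, 584
Second differences: 82, 100, 118, 136
Third differences: 18, 18, 18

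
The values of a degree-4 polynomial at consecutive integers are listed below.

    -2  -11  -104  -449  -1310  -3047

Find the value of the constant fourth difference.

-96

First differences: -9, -93, -345, -861, -1737
Second differences: -84, -252, -516, -876
Third differences: -168, -264, -360
Fourth differences: -96, -96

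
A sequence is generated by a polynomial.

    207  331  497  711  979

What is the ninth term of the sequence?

2711

124, 166, 214, 268
42, 48, 54
6, 6
The third differences are constant (6).
54 + 6 = 60;  268 + 60 = 328;  979 + 328 = 1307
60 + 6 = 66;  328 + 66 = 394;  1307 + 394 = 1701
66 + 6 = 72;  394 + 72 = 466;  1701 + 466 = 2167
72 + 6 = 78;  466 + 78 = 544;  2167 + 544 = 2711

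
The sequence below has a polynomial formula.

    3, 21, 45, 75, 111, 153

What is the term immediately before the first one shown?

-9

Δ: 18, 24, 30, 36, 42
Δ²: 6, 6, 6, 6
The second differences are constant at 6.
Work back: 18 − 6 = 12;  3 − 12 = -9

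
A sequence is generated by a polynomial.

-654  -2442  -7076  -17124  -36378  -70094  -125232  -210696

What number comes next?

Δ: -1788 , -4634 , -10048 , -19254 , -33716 , -55138 , -85464
Δ²: -2846 , -5414 , -9206 , -14462 , -21422 , -30326
Δ³: -2568 , -3792 , -5256 , -6960 , -8904
Δ⁴: -1224 , -1464 , -1704 , -1944
Δ⁵: -240 , -240 , -240
Constant fifth difference = -240, so extend:
-1944 − 240 = -2184;  -8904 − 2184 = -11088;  -30326 − 11088 = -41414;  -85464 − 41414 = -126878;  -210696 − 126878 = -337574

-337574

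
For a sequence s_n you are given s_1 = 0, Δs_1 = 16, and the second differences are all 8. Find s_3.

40

Build the table forward from the leading diagonal:
Second differences: 8  8  8
First differences: 16  24  32
s: 0  16  40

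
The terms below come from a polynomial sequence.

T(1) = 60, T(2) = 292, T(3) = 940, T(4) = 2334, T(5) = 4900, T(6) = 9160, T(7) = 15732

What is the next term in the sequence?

25330

D1: 232  648  1394  2566  4260  6572
D2: 416  746  1172  1694  2312
D3: 330  426  522  618
D4: 96  96  96
The fourth differences are constant (96).
618 + 96 = 714;  2312 + 714 = 3026;  6572 + 3026 = 9598;  15732 + 9598 = 25330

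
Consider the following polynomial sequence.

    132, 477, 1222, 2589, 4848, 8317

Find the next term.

13362

First differences: 345  745  1367  2259  3469
Second differences: 400  622  892  1210
Third differences: 222  270  318
Fourth differences: 48  48
Fourth differences constant at 48.
318 + 48 = 366;  1210 + 366 = 1576;  3469 + 1576 = 5045;  8317 + 5045 = 13362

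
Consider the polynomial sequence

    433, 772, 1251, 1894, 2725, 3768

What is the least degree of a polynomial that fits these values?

339, 479, 643, 831, 1043
140, 164, 188, 212
24, 24, 24
The third differences are constant, so the polynomial has degree 3.

3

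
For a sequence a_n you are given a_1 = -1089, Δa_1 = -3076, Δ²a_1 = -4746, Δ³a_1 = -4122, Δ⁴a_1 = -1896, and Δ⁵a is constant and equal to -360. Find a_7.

Build the table forward from the leading diagonal:
D5: -360  -360  -360  -360  -360  -360  -360
D4: -1896  -2256  -2616  -2976  -3336  -3696  -4056
D3: -4122  -6018  -8274  -10890  -13866  -17202  -20898
D2: -4746  -8868  -14886  -23160  -34050  -47916  -65118
D1: -3076  -7822  -16690  -31576  -54736  -88786  -136702
a: -1089  -4165  -11987  -28677  -60253  -114989  -203775

-203775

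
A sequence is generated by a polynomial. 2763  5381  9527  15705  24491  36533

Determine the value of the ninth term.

2618 , 4146 , 6178 , 8786 , 12042
1528 , 2032 , 2608 , 3256
504 , 576 , 648
72 , 72
Fourth differences constant at 72.
648 + 72 = 720;  3256 + 720 = 3976;  12042 + 3976 = 16018;  36533 + 16018 = 52551
720 + 72 = 792;  3976 + 792 = 4768;  16018 + 4768 = 20786;  52551 + 20786 = 73337
792 + 72 = 864;  4768 + 864 = 5632;  20786 + 5632 = 26418;  73337 + 26418 = 99755

99755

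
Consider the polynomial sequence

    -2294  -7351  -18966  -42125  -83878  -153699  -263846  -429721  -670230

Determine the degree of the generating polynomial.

5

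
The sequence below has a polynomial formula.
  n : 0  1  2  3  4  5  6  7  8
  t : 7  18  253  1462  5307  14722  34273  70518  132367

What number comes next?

231442

Δ: 11, 235, 1209, 3845, 9415, 19551, 36245, 61849
Δ²: 224, 974, 2636, 5570, 10136, 16694, 25604
Δ³: 750, 1662, 2934, 4566, 6558, 8910
Δ⁴: 912, 1272, 1632, 1992, 2352
Δ⁵: 360, 360, 360, 360
The fifth differences are constant (360).
2352 + 360 = 2712;  8910 + 2712 = 11622;  25604 + 11622 = 37226;  61849 + 37226 = 99075;  132367 + 99075 = 231442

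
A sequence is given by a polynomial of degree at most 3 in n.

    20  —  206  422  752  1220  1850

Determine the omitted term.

80

Using the last 5 terms:
216  330  468  630
114  138  162
24  24
Constant third difference = 24.
Extend backward: 114 − 24 = 90;  216 − 90 = 126;  206 − 126 = 80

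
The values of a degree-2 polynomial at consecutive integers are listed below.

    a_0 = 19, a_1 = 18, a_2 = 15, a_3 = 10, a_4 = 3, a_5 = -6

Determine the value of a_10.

First differences: -1, -3, -5, -7, -9
Second differences: -2, -2, -2, -2
Second differences constant at -2.
-9 − 2 = -11;  -6 − 11 = -17
-11 − 2 = -13;  -17 − 13 = -30
-13 − 2 = -15;  -30 − 15 = -45
-15 − 2 = -17;  -45 − 17 = -62
-17 − 2 = -19;  -62 − 19 = -81

-81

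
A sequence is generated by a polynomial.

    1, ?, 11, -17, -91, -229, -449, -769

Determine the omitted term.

11

Using the last 6 terms:
Δ: -28  -74  -138  -220  -320
Δ²: -46  -64  -82  -100
Δ³: -18  -18  -18
Constant third difference = -18.
Extend backward: -46 + 18 = -28;  -28 + 28 = 0;  11 + 0 = 11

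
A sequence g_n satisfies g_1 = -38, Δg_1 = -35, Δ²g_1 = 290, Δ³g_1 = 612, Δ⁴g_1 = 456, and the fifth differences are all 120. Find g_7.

23902

Build the table forward from the leading diagonal:
Fifth differences: 120  120  120  120  120  120  120
Fourth differences: 456  576  696  816  936  1056  1176
Third differences: 612  1068  1644  2340  3156  4092  5148
Second differences: 290  902  1970  3614  5954  9110  13202
First differences: -35  255  1157  3127  6741  12695  21805
g: -38  -73  182  1339  4466  11207  23902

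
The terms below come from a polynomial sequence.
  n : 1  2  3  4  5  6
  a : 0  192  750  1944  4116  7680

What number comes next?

D1: 192, 558, 1194, 2172, 3564
D2: 366, 636, 978, 1392
D3: 270, 342, 414
D4: 72, 72
Constant fourth difference = 72, so extend:
414 + 72 = 486;  1392 + 486 = 1878;  3564 + 1878 = 5442;  7680 + 5442 = 13122

13122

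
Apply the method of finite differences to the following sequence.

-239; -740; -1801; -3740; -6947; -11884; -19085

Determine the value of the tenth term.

-60692

-501, -1061, -1939, -3207, -4937, -7201
-560, -878, -1268, -1730, -2264
-318, -390, -462, -534
-72, -72, -72
Constant fourth difference = -72, so extend:
-534 − 72 = -606;  -2264 − 606 = -2870;  -7201 − 2870 = -10071;  -19085 − 10071 = -29156
-606 − 72 = -678;  -2870 − 678 = -3548;  -10071 − 3548 = -13619;  -29156 − 13619 = -42775
-678 − 72 = -750;  -3548 − 750 = -4298;  -13619 − 4298 = -17917;  -42775 − 17917 = -60692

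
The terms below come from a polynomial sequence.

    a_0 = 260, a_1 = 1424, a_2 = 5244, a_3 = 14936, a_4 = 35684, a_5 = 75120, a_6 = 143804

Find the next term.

255704

Δ: 1164, 3820, 9692, 20748, 39436, 68684
Δ²: 2656, 5872, 11056, 18688, 29248
Δ³: 3216, 5184, 7632, 10560
Δ⁴: 1968, 2448, 2928
Δ⁵: 480, 480
Constant fifth difference = 480, so extend:
2928 + 480 = 3408;  10560 + 3408 = 13968;  29248 + 13968 = 43216;  68684 + 43216 = 111900;  143804 + 111900 = 255704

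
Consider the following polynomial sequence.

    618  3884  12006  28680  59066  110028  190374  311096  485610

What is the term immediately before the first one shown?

-264

D1: 3266, 8122, 16674, 30386, 50962, 80346, 120722, 174514
D2: 4856, 8552, 13712, 20576, 29384, 40376, 53792
D3: 3696, 5160, 6864, 8808, 10992, 13416
D4: 1464, 1704, 1944, 2184, 2424
D5: 240, 240, 240, 240
The fifth differences are constant at 240.
Work back: 1464 − 240 = 1224;  3696 − 1224 = 2472;  4856 − 2472 = 2384;  3266 − 2384 = 882;  618 − 882 = -264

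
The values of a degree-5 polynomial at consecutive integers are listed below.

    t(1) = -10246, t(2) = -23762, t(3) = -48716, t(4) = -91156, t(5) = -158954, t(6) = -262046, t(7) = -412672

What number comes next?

-625616

Δ: -13516, -24954, -42440, -67798, -103092, -150626
Δ²: -11438, -17486, -25358, -35294, -47534
Δ³: -6048, -7872, -9936, -12240
Δ⁴: -1824, -2064, -2304
Δ⁵: -240, -240
The fifth differences are constant (-240).
-2304 − 240 = -2544;  -12240 − 2544 = -14784;  -47534 − 14784 = -62318;  -150626 − 62318 = -212944;  -412672 − 212944 = -625616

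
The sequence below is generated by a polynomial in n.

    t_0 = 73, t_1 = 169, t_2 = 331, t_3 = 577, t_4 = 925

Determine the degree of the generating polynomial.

First differences: 96, 162, 246, 348
Second differences: 66, 84, 102
Third differences: 18, 18
The third differences are constant, so the polynomial has degree 3.

3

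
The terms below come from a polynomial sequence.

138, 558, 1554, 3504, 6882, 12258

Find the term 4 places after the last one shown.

68502

First differences: 420  996  1950  3378  5376
Second differences: 576  954  1428  1998
Third differences: 378  474  570
Fourth differences: 96  96
Fourth differences constant at 96.
570 + 96 = 666;  1998 + 666 = 2664;  5376 + 2664 = 8040;  12258 + 8040 = 20298
666 + 96 = 762;  2664 + 762 = 3426;  8040 + 3426 = 11466;  20298 + 11466 = 31764
762 + 96 = 858;  3426 + 858 = 4284;  11466 + 4284 = 15750;  31764 + 15750 = 47514
858 + 96 = 954;  4284 + 954 = 5238;  15750 + 5238 = 20988;  47514 + 20988 = 68502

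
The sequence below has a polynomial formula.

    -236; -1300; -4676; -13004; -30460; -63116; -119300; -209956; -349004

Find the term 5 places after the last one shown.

-2511004

D1: -1064 , -3376 , -8328 , -17456 , -32656 , -56184 , -90656 , -139048
D2: -2312 , -4952 , -9128 , -15200 , -23528 , -34472 , -48392
D3: -2640 , -4176 , -6072 , -8328 , -10944 , -13920
D4: -1536 , -1896 , -2256 , -2616 , -2976
D5: -360 , -360 , -360 , -360
The fifth differences are constant (-360).
-2976 − 360 = -3336;  -13920 − 3336 = -17256;  -48392 − 17256 = -65648;  -139048 − 65648 = -204696;  -349004 − 204696 = -553700
-3336 − 360 = -3696;  -17256 − 3696 = -20952;  -65648 − 20952 = -86600;  -204696 − 86600 = -291296;  -553700 − 291296 = -844996
-3696 − 360 = -4056;  -20952 − 4056 = -25008;  -86600 − 25008 = -111608;  -291296 − 111608 = -402904;  -844996 − 402904 = -1247900
-4056 − 360 = -4416;  -25008 − 4416 = -29424;  -111608 − 29424 = -141032;  -402904 − 141032 = -543936;  -1247900 − 543936 = -1791836
-4416 − 360 = -4776;  -29424 − 4776 = -34200;  -141032 − 34200 = -175232;  -543936 − 175232 = -719168;  -1791836 − 719168 = -2511004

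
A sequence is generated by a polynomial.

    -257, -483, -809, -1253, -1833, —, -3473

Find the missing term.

-2567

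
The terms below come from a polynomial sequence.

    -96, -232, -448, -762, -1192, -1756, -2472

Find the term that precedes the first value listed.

-22

-136  -216  -314  -430  -564  -716
-80  -98  -116  -134  -152
-18  -18  -18  -18
The third differences are constant at -18.
Work back: -80 + 18 = -62;  -136 + 62 = -74;  -96 + 74 = -22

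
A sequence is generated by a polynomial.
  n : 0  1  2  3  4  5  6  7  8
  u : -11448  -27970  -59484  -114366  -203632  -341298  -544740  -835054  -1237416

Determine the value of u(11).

-16522, -31514, -54882, -89266, -137666, -203442, -290314, -402362
-14992, -23368, -34384, -48400, -65776, -86872, -112048
-8376, -11016, -14016, -17376, -21096, -25176
-2640, -3000, -3360, -3720, -4080
-360, -360, -360, -360
Constant fifth difference = -360, so extend:
-4080 − 360 = -4440;  -25176 − 4440 = -29616;  -112048 − 29616 = -141664;  -402362 − 141664 = -544026;  -1237416 − 544026 = -1781442
-4440 − 360 = -4800;  -29616 − 4800 = -34416;  -141664 − 34416 = -176080;  -544026 − 176080 = -720106;  -1781442 − 720106 = -2501548
-4800 − 360 = -5160;  -34416 − 5160 = -39576;  -176080 − 39576 = -215656;  -720106 − 215656 = -935762;  -2501548 − 935762 = -3437310

-3437310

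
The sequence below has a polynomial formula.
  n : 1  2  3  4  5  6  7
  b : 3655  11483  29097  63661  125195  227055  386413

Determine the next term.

7828 , 17614 , 34564 , 61534 , 101860 , 159358
9786 , 16950 , 26970 , 40326 , 57498
7164 , 10020 , 13356 , 17172
2856 , 3336 , 3816
480 , 480
The fifth differences are constant (480).
3816 + 480 = 4296;  17172 + 4296 = 21468;  57498 + 21468 = 78966;  159358 + 78966 = 238324;  386413 + 238324 = 624737

624737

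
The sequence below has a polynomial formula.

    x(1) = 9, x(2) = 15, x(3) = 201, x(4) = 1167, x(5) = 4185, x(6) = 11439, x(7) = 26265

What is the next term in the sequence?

53391

Δ: 6 , 186 , 966 , 3018 , 7254 , 14826
Δ²: 180 , 780 , 2052 , 4236 , 7572
Δ³: 600 , 1272 , 2184 , 3336
Δ⁴: 672 , 912 , 1152
Δ⁵: 240 , 240
The fifth differences are constant (240).
1152 + 240 = 1392;  3336 + 1392 = 4728;  7572 + 4728 = 12300;  14826 + 12300 = 27126;  26265 + 27126 = 53391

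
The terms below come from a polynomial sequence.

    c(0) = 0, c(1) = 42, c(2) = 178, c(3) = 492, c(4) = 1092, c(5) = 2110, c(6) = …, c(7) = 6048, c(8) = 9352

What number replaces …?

Using the first 6 terms:
Δ: 42, 136, 314, 600, 1018
Δ²: 94, 178, 286, 418
Δ³: 84, 108, 132
Δ⁴: 24, 24
Constant fourth difference = 24.
Extend forward: 132 + 24 = 156;  418 + 156 = 574;  1018 + 574 = 1592;  2110 + 1592 = 3702

3702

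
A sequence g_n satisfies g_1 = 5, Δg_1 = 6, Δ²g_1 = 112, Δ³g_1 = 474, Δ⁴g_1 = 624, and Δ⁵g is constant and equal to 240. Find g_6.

9255

Build the table forward from the leading diagonal:
D5: 240  240  240  240  240  240
D4: 624  864  1104  1344  1584  1824
D3: 474  1098  1962  3066  4410  5994
D2: 112  586  1684  3646  6712  11122
D1: 6  118  704  2388  6034  12746
g: 5  11  129  833  3221  9255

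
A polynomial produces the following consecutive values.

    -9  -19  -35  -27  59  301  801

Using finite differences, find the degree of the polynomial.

Δ: -10, -16, 8, 86, 242, 500
Δ²: -6, 24, 78, 156, 258
Δ³: 30, 54, 78, 102
Δ⁴: 24, 24, 24
The fourth differences are constant, so the polynomial has degree 4.

4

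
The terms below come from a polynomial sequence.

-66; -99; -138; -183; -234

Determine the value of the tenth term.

-579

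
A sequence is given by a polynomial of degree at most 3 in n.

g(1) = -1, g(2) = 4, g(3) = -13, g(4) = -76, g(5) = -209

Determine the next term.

-436

5  -17  -63  -133
-22  -46  -70
-24  -24
The third differences are constant (-24).
-70 − 24 = -94;  -133 − 94 = -227;  -209 − 227 = -436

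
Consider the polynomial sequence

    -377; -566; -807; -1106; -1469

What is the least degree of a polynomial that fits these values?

3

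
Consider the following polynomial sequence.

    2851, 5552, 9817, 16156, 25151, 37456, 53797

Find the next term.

74972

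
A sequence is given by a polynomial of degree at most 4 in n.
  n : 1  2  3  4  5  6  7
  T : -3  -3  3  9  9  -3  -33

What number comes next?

Δ: 0, 6, 6, 0, -12, -30
Δ²: 6, 0, -6, -12, -18
Δ³: -6, -6, -6, -6
The third differences are constant (-6).
-18 − 6 = -24;  -30 − 24 = -54;  -33 − 54 = -87

-87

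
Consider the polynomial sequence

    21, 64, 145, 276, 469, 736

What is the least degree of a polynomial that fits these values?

D1: 43, 81, 131, 193, 267
D2: 38, 50, 62, 74
D3: 12, 12, 12
The third differences are constant, so the polynomial has degree 3.

3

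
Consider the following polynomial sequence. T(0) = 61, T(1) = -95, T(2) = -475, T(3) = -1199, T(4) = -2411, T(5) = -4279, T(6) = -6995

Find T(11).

-41695

-156, -380, -724, -1212, -1868, -2716
-224, -344, -488, -656, -848
-120, -144, -168, -192
-24, -24, -24
Fourth differences constant at -24.
-192 − 24 = -216;  -848 − 216 = -1064;  -2716 − 1064 = -3780;  -6995 − 3780 = -10775
-216 − 24 = -240;  -1064 − 240 = -1304;  -3780 − 1304 = -5084;  -10775 − 5084 = -15859
-240 − 24 = -264;  -1304 − 264 = -1568;  -5084 − 1568 = -6652;  -15859 − 6652 = -22511
-264 − 24 = -288;  -1568 − 288 = -1856;  -6652 − 1856 = -8508;  -22511 − 8508 = -31019
-288 − 24 = -312;  -1856 − 312 = -2168;  -8508 − 2168 = -10676;  -31019 − 10676 = -41695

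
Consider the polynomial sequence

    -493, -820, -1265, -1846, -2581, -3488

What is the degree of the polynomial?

Δ: -327, -445, -581, -735, -907
Δ²: -118, -136, -154, -172
Δ³: -18, -18, -18
The third differences are constant, so the polynomial has degree 3.

3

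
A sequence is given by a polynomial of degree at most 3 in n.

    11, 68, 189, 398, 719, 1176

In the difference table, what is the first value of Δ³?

D1: 57, 121, 209, 321, 457
D2: 64, 88, 112, 136
D3: 24, 24, 24

24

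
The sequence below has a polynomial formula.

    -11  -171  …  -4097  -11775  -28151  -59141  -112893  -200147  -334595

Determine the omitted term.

Using the last 7 terms:
D1: -7678  -16376  -30990  -53752  -87254  -134448
D2: -8698  -14614  -22762  -33502  -47194
D3: -5916  -8148  -10740  -13692
D4: -2232  -2592  -2952
D5: -360  -360
Constant fifth difference = -360.
Extend backward: -2232 + 360 = -1872;  -5916 + 1872 = -4044;  -8698 + 4044 = -4654;  -7678 + 4654 = -3024;  -4097 + 3024 = -1073

-1073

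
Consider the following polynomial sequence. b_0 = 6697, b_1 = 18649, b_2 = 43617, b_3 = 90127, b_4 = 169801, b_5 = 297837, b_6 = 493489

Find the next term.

780547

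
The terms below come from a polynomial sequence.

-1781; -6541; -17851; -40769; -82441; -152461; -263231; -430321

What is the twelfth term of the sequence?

-4760 , -11310 , -22918 , -41672 , -70020 , -110770 , -167090
-6550 , -11608 , -18754 , -28348 , -40750 , -56320
-5058 , -7146 , -9594 , -12402 , -15570
-2088 , -2448 , -2808 , -3168
-360 , -360 , -360
Fifth differences constant at -360.
-3168 − 360 = -3528;  -15570 − 3528 = -19098;  -56320 − 19098 = -75418;  -167090 − 75418 = -242508;  -430321 − 242508 = -672829
-3528 − 360 = -3888;  -19098 − 3888 = -22986;  -75418 − 22986 = -98404;  -242508 − 98404 = -340912;  -672829 − 340912 = -1013741
-3888 − 360 = -4248;  -22986 − 4248 = -27234;  -98404 − 27234 = -125638;  -340912 − 125638 = -466550;  -1013741 − 466550 = -1480291
-4248 − 360 = -4608;  -27234 − 4608 = -31842;  -125638 − 31842 = -157480;  -466550 − 157480 = -624030;  -1480291 − 624030 = -2104321

-2104321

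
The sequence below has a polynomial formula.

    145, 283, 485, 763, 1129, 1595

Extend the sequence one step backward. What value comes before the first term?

138  202  278  366  466
64  76  88  100
12  12  12
The third differences are constant at 12.
Work back: 64 − 12 = 52;  138 − 52 = 86;  145 − 86 = 59

59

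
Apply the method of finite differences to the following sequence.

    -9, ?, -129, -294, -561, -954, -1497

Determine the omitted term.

Using the last 5 terms:
Δ: -165, -267, -393, -543
Δ²: -102, -126, -150
Δ³: -24, -24
Constant third difference = -24.
Extend backward: -102 + 24 = -78;  -165 + 78 = -87;  -129 + 87 = -42

-42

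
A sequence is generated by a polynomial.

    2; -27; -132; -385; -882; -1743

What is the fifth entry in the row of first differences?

-861

D1: -29, -105, -253, -497, -861
D2: -76, -148, -244, -364
D3: -72, -96, -120
D4: -24, -24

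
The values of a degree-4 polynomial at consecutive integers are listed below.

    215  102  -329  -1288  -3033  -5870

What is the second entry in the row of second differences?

D1: -113, -431, -959, -1745, -2837
D2: -318, -528, -786, -1092
D3: -210, -258, -306
D4: -48, -48

-528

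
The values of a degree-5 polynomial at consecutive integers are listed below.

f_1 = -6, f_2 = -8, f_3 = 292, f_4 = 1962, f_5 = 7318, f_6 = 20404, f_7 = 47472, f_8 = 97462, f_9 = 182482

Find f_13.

1252782

D1: -2, 300, 1670, 5356, 13086, 27068, 49990, 85020
D2: 302, 1370, 3686, 7730, 13982, 22922, 35030
D3: 1068, 2316, 4044, 6252, 8940, 12108
D4: 1248, 1728, 2208, 2688, 3168
D5: 480, 480, 480, 480
The fifth differences are constant (480).
3168 + 480 = 3648;  12108 + 3648 = 15756;  35030 + 15756 = 50786;  85020 + 50786 = 135806;  182482 + 135806 = 318288
3648 + 480 = 4128;  15756 + 4128 = 19884;  50786 + 19884 = 70670;  135806 + 70670 = 206476;  318288 + 206476 = 524764
4128 + 480 = 4608;  19884 + 4608 = 24492;  70670 + 24492 = 95162;  206476 + 95162 = 301638;  524764 + 301638 = 826402
4608 + 480 = 5088;  24492 + 5088 = 29580;  95162 + 29580 = 124742;  301638 + 124742 = 426380;  826402 + 426380 = 1252782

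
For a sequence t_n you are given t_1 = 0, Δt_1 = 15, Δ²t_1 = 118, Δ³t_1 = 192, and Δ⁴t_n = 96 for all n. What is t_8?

12663

Build the table forward from the leading diagonal:
Δ⁴: 96, 96, 96, 96, 96, 96, 96, 96
Δ³: 192, 288, 384, 480, 576, 672, 768, 864
Δ²: 118, 310, 598, 982, 1462, 2038, 2710, 3478
Δ: 15, 133, 443, 1041, 2023, 3485, 5523, 8233
t: 0, 15, 148, 591, 1632, 3655, 7140, 12663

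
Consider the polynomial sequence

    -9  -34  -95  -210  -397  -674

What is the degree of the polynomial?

3

-25, -61, -115, -187, -277
-36, -54, -72, -90
-18, -18, -18
The third differences are constant, so the polynomial has degree 3.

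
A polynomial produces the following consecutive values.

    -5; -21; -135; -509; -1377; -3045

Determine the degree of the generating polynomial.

D1: -16, -114, -374, -868, -1668
D2: -98, -260, -494, -800
D3: -162, -234, -306
D4: -72, -72
The fourth differences are constant, so the polynomial has degree 4.

4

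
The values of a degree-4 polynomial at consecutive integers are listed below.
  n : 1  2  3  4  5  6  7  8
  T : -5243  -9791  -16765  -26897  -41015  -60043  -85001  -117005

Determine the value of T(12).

Δ: -4548 , -6974 , -10132 , -14118 , -19028 , -24958 , -32004
Δ²: -2426 , -3158 , -3986 , -4910 , -5930 , -7046
Δ³: -732 , -828 , -924 , -1020 , -1116
Δ⁴: -96 , -96 , -96 , -96
Constant fourth difference = -96, so extend:
-1116 − 96 = -1212;  -7046 − 1212 = -8258;  -32004 − 8258 = -40262;  -117005 − 40262 = -157267
-1212 − 96 = -1308;  -8258 − 1308 = -9566;  -40262 − 9566 = -49828;  -157267 − 49828 = -207095
-1308 − 96 = -1404;  -9566 − 1404 = -10970;  -49828 − 10970 = -60798;  -207095 − 60798 = -267893
-1404 − 96 = -1500;  -10970 − 1500 = -12470;  -60798 − 12470 = -73268;  -267893 − 73268 = -341161

-341161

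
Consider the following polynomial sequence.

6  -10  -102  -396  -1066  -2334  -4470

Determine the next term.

-16, -92, -294, -670, -1268, -2136
-76, -202, -376, -598, -868
-126, -174, -222, -270
-48, -48, -48
Fourth differences constant at -48.
-270 − 48 = -318;  -868 − 318 = -1186;  -2136 − 1186 = -3322;  -4470 − 3322 = -7792

-7792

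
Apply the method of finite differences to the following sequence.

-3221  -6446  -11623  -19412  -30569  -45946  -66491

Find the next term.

-93248

-3225 , -5177 , -7789 , -11157 , -15377 , -20545
-1952 , -2612 , -3368 , -4220 , -5168
-660 , -756 , -852 , -948
-96 , -96 , -96
Constant fourth difference = -96, so extend:
-948 − 96 = -1044;  -5168 − 1044 = -6212;  -20545 − 6212 = -26757;  -66491 − 26757 = -93248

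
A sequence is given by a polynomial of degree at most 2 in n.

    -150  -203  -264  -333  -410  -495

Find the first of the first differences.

First differences: -53, -61, -69, -77, -85
Second differences: -8, -8, -8, -8

-53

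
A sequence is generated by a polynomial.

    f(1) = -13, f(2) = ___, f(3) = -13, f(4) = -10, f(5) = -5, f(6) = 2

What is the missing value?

-14

Using the last 4 terms:
D1: 3, 5, 7
D2: 2, 2
Constant second difference = 2.
Extend backward: 3 − 2 = 1;  -13 − 1 = -14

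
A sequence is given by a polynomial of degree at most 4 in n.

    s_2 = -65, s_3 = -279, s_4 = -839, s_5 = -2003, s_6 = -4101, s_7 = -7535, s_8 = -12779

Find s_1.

-11

First differences: -214, -560, -1164, -2098, -3434, -5244
Second differences: -346, -604, -934, -1336, -1810
Third differences: -258, -330, -402, -474
Fourth differences: -72, -72, -72
The fourth differences are constant at -72.
Work back: -258 + 72 = -186;  -346 + 186 = -160;  -214 + 160 = -54;  -65 + 54 = -11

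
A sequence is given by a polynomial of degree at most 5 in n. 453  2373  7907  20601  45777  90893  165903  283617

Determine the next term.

First differences: 1920  5534  12694  25176  45116  75010  117714
Second differences: 3614  7160  12482  19940  29894  42704
Third differences: 3546  5322  7458  9954  12810
Fourth differences: 1776  2136  2496  2856
Fifth differences: 360  360  360
Fifth differences constant at 360.
2856 + 360 = 3216;  12810 + 3216 = 16026;  42704 + 16026 = 58730;  117714 + 58730 = 176444;  283617 + 176444 = 460061

460061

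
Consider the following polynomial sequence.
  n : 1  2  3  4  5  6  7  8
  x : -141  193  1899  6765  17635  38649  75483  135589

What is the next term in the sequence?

334, 1706, 4866, 10870, 21014, 36834, 60106
1372, 3160, 6004, 10144, 15820, 23272
1788, 2844, 4140, 5676, 7452
1056, 1296, 1536, 1776
240, 240, 240
Fifth differences constant at 240.
1776 + 240 = 2016;  7452 + 2016 = 9468;  23272 + 9468 = 32740;  60106 + 32740 = 92846;  135589 + 92846 = 228435

228435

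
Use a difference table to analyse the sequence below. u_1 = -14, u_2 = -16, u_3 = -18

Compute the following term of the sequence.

Δ: -2 , -2
The first differences are constant (-2).
-18 − 2 = -20

-20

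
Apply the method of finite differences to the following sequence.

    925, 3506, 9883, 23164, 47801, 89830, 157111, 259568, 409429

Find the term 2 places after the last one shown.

2581  6377  13281  24637  42029  67281  102457  149861
3796  6904  11356  17392  25252  35176  47404
3108  4452  6036  7860  9924  12228
1344  1584  1824  2064  2304
240  240  240  240
The fifth differences are constant (240).
2304 + 240 = 2544;  12228 + 2544 = 14772;  47404 + 14772 = 62176;  149861 + 62176 = 212037;  409429 + 212037 = 621466
2544 + 240 = 2784;  14772 + 2784 = 17556;  62176 + 17556 = 79732;  212037 + 79732 = 291769;  621466 + 291769 = 913235

913235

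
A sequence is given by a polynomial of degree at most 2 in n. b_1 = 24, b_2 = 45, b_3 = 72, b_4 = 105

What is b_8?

First differences: 21, 27, 33
Second differences: 6, 6
Second differences constant at 6.
33 + 6 = 39;  105 + 39 = 144
39 + 6 = 45;  144 + 45 = 189
45 + 6 = 51;  189 + 51 = 240
51 + 6 = 57;  240 + 57 = 297

297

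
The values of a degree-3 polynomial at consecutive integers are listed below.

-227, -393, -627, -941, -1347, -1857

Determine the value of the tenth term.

-5177

Δ: -166  -234  -314  -406  -510
Δ²: -68  -80  -92  -104
Δ³: -12  -12  -12
Constant third difference = -12, so extend:
-104 − 12 = -116;  -510 − 116 = -626;  -1857 − 626 = -2483
-116 − 12 = -128;  -626 − 128 = -754;  -2483 − 754 = -3237
-128 − 12 = -140;  -754 − 140 = -894;  -3237 − 894 = -4131
-140 − 12 = -152;  -894 − 152 = -1046;  -4131 − 1046 = -5177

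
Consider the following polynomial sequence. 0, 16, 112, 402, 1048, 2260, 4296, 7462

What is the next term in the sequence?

12112

16, 96, 290, 646, 1212, 2036, 3166
80, 194, 356, 566, 824, 1130
114, 162, 210, 258, 306
48, 48, 48, 48
Constant fourth difference = 48, so extend:
306 + 48 = 354;  1130 + 354 = 1484;  3166 + 1484 = 4650;  7462 + 4650 = 12112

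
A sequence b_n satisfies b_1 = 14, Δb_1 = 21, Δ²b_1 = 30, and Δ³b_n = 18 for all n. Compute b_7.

950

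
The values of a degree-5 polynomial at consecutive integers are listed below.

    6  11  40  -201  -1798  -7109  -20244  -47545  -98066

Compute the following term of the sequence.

-184053

First differences: 5, 29, -241, -1597, -5311, -13135, -27301, -50521
Second differences: 24, -270, -1356, -3714, -7824, -14166, -23220
Third differences: -294, -1086, -2358, -4110, -6342, -9054
Fourth differences: -792, -1272, -1752, -2232, -2712
Fifth differences: -480, -480, -480, -480
Constant fifth difference = -480, so extend:
-2712 − 480 = -3192;  -9054 − 3192 = -12246;  -23220 − 12246 = -35466;  -50521 − 35466 = -85987;  -98066 − 85987 = -184053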